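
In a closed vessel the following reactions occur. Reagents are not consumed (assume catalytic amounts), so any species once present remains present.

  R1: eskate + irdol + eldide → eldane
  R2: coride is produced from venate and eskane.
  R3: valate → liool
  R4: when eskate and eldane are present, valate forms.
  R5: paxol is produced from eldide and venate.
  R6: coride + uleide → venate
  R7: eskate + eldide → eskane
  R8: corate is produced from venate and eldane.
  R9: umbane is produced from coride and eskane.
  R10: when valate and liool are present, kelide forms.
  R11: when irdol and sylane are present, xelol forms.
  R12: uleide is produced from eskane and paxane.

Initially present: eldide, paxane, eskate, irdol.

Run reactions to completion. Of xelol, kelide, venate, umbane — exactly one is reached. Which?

eskate, irdol, and eldide present → eldane forms (R1).
eskate and eldane present → valate forms (R4).
valate present → liool forms (R3).
valate and liool present → kelide forms (R10).
umbane would need coride and eskane (R9), but coride never forms. xelol would need irdol and sylane (R11), but sylane never forms. venate would need coride and uleide (R6), but coride never forms.

kelide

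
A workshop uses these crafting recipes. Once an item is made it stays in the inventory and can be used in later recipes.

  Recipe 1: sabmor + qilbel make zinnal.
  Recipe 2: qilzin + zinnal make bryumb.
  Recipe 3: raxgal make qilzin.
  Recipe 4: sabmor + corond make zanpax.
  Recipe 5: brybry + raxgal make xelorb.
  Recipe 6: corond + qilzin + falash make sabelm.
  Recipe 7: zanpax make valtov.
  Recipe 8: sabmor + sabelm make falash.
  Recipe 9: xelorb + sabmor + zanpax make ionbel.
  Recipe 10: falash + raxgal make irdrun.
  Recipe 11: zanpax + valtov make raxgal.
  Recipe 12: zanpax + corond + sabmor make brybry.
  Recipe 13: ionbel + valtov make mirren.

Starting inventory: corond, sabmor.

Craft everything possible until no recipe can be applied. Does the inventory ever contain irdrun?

irdrun would need falash and raxgal (Recipe 10), but falash is never obtained.

No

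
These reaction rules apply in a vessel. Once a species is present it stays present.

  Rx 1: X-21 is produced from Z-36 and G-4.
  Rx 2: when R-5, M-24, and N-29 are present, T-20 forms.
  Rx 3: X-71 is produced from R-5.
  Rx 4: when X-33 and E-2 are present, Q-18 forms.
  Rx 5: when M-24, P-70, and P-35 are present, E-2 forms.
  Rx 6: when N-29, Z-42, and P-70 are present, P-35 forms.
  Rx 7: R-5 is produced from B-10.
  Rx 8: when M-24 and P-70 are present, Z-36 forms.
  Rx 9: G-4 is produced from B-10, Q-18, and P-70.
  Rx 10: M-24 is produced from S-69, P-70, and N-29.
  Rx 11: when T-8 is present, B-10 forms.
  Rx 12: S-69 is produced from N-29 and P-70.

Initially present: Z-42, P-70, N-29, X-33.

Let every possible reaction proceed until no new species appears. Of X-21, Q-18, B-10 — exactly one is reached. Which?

Q-18

N-29, Z-42, and P-70 present → P-35 forms (Rx 6).
N-29 and P-70 present → S-69 forms (Rx 12).
S-69, P-70, and N-29 present → M-24 forms (Rx 10).
M-24, P-70, and P-35 present → E-2 forms (Rx 5).
X-33 and E-2 present → Q-18 forms (Rx 4).
X-21 would need Z-36 and G-4 (Rx 1), but G-4 never forms. B-10 would need T-8 (Rx 11), but T-8 never forms.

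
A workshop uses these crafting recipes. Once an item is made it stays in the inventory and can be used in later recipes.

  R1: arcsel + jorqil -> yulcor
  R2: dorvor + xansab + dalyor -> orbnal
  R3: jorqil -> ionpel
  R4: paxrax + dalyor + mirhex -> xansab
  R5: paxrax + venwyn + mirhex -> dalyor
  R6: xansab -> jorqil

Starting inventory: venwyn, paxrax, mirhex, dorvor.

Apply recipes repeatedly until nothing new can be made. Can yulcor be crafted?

No

yulcor would need arcsel and jorqil (R1), but arcsel is never obtained.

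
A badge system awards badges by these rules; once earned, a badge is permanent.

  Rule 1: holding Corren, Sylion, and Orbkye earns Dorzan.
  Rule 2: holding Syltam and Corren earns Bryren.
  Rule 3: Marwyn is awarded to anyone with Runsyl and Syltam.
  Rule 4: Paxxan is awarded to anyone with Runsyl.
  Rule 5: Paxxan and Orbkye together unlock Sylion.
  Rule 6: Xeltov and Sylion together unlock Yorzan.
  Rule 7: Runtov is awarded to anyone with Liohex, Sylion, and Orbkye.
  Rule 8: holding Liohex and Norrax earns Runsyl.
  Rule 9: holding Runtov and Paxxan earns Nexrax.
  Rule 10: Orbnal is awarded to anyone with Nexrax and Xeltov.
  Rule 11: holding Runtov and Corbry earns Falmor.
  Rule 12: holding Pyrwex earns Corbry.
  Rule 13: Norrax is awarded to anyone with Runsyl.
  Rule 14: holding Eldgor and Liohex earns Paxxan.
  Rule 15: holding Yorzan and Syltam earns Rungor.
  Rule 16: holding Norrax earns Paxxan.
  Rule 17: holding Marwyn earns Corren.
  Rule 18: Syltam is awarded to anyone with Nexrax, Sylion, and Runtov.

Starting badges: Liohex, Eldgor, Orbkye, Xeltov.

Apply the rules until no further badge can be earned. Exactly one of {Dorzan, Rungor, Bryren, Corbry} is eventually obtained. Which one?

With Eldgor and Liohex, Paxxan is earned (Rule 14).
With Paxxan and Orbkye, Sylion is earned (Rule 5).
With Liohex, Sylion, and Orbkye, Runtov is earned (Rule 7).
With Xeltov and Sylion, Yorzan is earned (Rule 6).
With Runtov and Paxxan, Nexrax is earned (Rule 9).
With Nexrax, Sylion, and Runtov, Syltam is earned (Rule 18).
With Yorzan and Syltam, Rungor is earned (Rule 15).
Corbry would need Pyrwex (Rule 12), but Pyrwex is never earned. Dorzan would need Corren, Sylion, and Orbkye (Rule 1), but Corren is never earned. Bryren would need Syltam and Corren (Rule 2), but Corren is never earned.

Rungor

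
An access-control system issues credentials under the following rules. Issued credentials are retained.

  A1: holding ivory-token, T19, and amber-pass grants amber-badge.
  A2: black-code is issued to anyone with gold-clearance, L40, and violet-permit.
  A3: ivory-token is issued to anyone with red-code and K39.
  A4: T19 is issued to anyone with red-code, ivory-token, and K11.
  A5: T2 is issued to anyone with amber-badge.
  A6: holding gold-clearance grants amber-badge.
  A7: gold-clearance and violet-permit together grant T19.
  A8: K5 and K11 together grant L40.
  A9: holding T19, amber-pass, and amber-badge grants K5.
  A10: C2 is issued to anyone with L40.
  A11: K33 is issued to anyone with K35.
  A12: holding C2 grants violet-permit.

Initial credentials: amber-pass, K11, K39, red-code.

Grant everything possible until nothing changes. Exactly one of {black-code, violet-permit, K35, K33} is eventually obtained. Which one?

Holding red-code and K39 grants ivory-token (A3).
Holding red-code, ivory-token, and K11 grants T19 (A4).
Holding ivory-token, T19, and amber-pass grants amber-badge (A1).
Holding T19, amber-pass, and amber-badge grants K5 (A9).
Holding K5 and K11 grants L40 (A8).
Holding L40 grants C2 (A10).
Holding C2 grants violet-permit (A12).
No rule produces K35, and it is not given. black-code would need gold-clearance, L40, and violet-permit (A2), but gold-clearance is never granted. K33 would need K35 (A11), but K35 is never granted.

violet-permit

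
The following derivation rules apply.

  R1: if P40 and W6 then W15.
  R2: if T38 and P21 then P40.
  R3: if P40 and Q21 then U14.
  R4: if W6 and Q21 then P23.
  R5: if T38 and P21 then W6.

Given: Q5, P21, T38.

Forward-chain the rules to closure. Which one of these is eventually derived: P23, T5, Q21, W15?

W15

T38 and P21 hold, so W6 follows (R5).
T38 and P21 hold, so P40 follows (R2).
P40 and W6 hold, so W15 follows (R1).
No rule produces T5, and it is not given. No rule produces Q21, and it is not given. P23 would need W6 and Q21 (R4), but Q21 is never established.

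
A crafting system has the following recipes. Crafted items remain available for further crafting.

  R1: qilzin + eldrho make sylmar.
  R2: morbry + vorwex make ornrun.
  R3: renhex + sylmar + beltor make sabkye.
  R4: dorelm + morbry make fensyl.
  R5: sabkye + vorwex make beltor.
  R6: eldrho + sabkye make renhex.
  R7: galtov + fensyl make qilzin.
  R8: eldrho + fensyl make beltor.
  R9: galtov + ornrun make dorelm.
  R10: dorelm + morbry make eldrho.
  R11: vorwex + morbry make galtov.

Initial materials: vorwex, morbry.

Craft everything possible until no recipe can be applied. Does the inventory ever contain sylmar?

morbry + vorwex → ornrun (R2).
vorwex + morbry → galtov (R11).
galtov + ornrun → dorelm (R9).
Using R10, dorelm and morbry make eldrho.
Using R4, dorelm and morbry make fensyl.
galtov + fensyl → qilzin (R7).
qilzin + eldrho → sylmar (R1).

Yes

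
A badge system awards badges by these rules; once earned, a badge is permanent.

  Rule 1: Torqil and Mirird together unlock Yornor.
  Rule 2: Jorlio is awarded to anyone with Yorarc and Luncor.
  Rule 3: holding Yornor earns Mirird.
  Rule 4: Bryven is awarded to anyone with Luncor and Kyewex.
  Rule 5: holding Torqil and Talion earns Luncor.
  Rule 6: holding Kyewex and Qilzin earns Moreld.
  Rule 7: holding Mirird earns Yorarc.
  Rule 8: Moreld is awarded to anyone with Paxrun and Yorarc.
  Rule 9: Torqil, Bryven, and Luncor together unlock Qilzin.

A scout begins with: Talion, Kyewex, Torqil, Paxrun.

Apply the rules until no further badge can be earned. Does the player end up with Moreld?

Yes

With Torqil and Talion, Luncor is earned (Rule 5).
With Luncor and Kyewex, Bryven is earned (Rule 4).
With Torqil, Bryven, and Luncor, Qilzin is earned (Rule 9).
With Kyewex and Qilzin, Moreld is earned (Rule 6).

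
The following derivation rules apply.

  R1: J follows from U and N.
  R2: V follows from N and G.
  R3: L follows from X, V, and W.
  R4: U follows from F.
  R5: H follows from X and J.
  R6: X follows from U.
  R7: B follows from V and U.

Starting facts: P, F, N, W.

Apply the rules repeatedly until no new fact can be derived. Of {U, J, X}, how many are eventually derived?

3

From F, R4 gives U.
U and N hold, so J follows (R1).
U holds, so X follows (R6).
U: reached.
J: reached.
X: reached.
All 3 are reached.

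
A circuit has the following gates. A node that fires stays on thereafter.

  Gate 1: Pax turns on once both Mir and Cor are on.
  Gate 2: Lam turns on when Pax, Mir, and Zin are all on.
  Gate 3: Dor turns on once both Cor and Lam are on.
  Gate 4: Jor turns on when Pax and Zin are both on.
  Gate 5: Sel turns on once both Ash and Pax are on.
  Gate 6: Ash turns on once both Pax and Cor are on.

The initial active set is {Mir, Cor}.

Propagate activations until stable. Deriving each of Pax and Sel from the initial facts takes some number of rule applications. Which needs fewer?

Pax

Pax: Gate 1: Mir and Cor on → Pax on. [1 rule application]
Sel: Gate 1: Mir and Cor on → Pax on. Gate 6: Pax and Cor on → Ash on. Gate 5: Ash and Pax on → Sel on. [3 rule applications]
Pax needs fewer.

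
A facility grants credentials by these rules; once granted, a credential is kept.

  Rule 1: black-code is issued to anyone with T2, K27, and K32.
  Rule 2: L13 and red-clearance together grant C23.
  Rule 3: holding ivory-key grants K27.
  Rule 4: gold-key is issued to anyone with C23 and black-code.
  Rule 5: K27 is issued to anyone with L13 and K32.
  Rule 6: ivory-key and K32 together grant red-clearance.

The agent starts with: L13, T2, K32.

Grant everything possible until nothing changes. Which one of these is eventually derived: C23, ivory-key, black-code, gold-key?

Holding L13 and K32 grants K27 (Rule 5).
Holding T2, K27, and K32 grants black-code (Rule 1).
No rule produces ivory-key, and it is not given. gold-key would need C23 and black-code (Rule 4), but C23 is never granted. C23 would need L13 and red-clearance (Rule 2), but red-clearance is never granted.

black-code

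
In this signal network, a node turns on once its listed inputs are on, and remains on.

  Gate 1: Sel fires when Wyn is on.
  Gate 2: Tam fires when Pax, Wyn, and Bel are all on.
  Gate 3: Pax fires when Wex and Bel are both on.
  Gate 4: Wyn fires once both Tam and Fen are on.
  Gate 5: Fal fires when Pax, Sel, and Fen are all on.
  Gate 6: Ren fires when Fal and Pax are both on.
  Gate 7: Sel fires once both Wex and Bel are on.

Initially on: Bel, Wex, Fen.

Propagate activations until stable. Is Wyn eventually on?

No

Wyn would need Tam and Fen (Gate 4), but Tam never turns on.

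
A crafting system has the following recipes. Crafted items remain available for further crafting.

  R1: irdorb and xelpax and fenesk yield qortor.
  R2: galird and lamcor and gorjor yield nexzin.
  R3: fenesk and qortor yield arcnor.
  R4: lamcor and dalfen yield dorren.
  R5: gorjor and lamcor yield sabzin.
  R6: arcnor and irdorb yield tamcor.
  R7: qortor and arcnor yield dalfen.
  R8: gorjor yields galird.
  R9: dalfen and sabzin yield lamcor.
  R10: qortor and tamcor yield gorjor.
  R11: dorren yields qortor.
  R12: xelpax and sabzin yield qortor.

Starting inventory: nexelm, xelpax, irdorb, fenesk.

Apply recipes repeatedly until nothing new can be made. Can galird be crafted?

Yes

irdorb and xelpax and fenesk → qortor (R1).
Using R3, fenesk and qortor make arcnor.
arcnor and irdorb → tamcor (R6).
qortor and tamcor → gorjor (R10).
Using R8, gorjor makes galird.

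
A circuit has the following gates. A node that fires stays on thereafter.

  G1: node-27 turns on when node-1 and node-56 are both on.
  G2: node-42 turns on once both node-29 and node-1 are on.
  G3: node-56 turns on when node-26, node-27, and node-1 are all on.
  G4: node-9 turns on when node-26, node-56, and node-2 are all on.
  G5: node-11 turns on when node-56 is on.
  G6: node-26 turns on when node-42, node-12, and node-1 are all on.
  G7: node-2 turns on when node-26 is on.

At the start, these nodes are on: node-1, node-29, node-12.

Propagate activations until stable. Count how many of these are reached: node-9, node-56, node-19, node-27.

node-9 would need node-26, node-56, and node-2 (G4), but node-56 never turns on.
node-56 would need node-26, node-27, and node-1 (G3), but node-27 never turns on.
No rule produces node-19, and it is not given.
node-27 would need node-1 and node-56 (G1), but node-56 never turns on.
None of the 4 are reached.

0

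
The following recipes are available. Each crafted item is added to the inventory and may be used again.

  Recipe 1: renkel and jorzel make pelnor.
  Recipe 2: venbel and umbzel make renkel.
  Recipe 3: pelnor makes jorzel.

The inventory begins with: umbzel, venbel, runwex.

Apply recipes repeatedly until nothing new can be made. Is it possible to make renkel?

venbel and umbzel → renkel (Recipe 2).

Yes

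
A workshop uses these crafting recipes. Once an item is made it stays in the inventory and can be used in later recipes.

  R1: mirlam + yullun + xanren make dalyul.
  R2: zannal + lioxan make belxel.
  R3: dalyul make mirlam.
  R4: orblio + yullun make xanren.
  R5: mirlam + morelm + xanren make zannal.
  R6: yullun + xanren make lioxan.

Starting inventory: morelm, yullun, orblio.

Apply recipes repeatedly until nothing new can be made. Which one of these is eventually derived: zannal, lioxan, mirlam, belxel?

orblio + yullun → xanren (R4).
Using R6, yullun and xanren make lioxan.
zannal would need mirlam, morelm, and xanren (R5), but mirlam is never obtained. mirlam would need dalyul (R3), but dalyul is never obtained. belxel would need zannal and lioxan (R2), but zannal is never obtained.

lioxan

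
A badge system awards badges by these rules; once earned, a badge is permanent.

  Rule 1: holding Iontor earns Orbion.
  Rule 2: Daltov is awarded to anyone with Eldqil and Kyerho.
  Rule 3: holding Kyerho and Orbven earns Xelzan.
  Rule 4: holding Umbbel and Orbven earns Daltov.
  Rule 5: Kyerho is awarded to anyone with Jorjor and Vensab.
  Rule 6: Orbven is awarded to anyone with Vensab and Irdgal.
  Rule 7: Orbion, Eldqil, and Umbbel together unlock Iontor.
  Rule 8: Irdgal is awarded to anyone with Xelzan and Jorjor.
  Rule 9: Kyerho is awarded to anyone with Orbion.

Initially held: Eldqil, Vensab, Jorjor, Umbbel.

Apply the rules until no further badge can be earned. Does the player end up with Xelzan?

Xelzan would need Kyerho and Orbven (Rule 3), but Orbven is never earned.

No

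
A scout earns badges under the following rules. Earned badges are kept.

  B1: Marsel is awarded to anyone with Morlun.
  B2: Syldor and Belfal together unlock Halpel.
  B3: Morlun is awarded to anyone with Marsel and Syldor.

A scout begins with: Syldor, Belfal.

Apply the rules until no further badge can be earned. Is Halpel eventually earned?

With Syldor and Belfal, Halpel is earned (B2).

Yes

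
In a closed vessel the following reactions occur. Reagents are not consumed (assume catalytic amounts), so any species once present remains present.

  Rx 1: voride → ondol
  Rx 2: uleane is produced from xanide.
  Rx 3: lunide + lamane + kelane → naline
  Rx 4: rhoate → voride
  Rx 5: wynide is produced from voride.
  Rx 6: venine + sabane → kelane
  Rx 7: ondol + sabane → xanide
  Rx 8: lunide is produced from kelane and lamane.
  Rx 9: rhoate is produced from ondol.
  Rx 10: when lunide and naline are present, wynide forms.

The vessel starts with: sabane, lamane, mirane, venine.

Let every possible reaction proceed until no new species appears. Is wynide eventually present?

Yes

venine and sabane present → kelane forms (Rx 6).
kelane and lamane present → lunide forms (Rx 8).
lunide, lamane, and kelane present → naline forms (Rx 3).
lunide and naline present → wynide forms (Rx 10).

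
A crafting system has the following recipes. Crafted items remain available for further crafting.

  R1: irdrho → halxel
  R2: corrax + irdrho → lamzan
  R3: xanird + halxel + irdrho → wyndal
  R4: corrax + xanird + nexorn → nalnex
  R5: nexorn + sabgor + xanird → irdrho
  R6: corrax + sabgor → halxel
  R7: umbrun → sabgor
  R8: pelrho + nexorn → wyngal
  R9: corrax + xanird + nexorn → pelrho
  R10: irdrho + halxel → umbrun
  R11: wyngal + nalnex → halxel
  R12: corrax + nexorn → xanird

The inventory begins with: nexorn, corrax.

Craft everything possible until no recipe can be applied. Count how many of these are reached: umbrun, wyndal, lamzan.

0

umbrun would need irdrho and halxel (R10), but irdrho is never obtained.
wyndal would need xanird, halxel, and irdrho (R3), but irdrho is never obtained.
lamzan would need corrax and irdrho (R2), but irdrho is never obtained.
None of the 3 are reached.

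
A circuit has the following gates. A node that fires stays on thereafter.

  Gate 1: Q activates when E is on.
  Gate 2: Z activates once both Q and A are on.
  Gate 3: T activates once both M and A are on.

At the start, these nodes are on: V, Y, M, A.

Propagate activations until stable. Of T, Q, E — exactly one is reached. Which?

T

Gate 3: M and A on → T on.
No rule produces E, and it is not given. Q would need E (Gate 1), but E never turns on.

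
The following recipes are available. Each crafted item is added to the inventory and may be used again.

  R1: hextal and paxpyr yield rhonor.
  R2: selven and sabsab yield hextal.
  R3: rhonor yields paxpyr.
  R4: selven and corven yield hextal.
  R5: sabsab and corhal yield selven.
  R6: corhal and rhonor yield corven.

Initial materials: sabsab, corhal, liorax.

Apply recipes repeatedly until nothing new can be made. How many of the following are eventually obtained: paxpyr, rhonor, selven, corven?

sabsab and corhal → selven (R5).
paxpyr would need rhonor (R3), but rhonor is never obtained.
rhonor would need hextal and paxpyr (R1), but paxpyr is never obtained.
selven: reached.
corven would need corhal and rhonor (R6), but rhonor is never obtained.
Reached: selven — 1 of the 4.

1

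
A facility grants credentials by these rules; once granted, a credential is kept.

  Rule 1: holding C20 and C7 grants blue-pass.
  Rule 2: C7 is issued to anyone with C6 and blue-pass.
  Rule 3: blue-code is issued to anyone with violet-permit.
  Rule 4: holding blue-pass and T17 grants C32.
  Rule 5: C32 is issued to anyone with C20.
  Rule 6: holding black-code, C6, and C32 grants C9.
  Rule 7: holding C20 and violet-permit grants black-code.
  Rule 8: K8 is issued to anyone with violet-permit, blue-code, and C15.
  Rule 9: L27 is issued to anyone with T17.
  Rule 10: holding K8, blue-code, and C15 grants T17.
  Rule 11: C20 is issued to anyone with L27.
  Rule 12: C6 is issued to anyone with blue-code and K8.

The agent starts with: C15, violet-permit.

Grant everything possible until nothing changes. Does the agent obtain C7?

No

C7 would need C6 and blue-pass (Rule 2), but blue-pass is never granted.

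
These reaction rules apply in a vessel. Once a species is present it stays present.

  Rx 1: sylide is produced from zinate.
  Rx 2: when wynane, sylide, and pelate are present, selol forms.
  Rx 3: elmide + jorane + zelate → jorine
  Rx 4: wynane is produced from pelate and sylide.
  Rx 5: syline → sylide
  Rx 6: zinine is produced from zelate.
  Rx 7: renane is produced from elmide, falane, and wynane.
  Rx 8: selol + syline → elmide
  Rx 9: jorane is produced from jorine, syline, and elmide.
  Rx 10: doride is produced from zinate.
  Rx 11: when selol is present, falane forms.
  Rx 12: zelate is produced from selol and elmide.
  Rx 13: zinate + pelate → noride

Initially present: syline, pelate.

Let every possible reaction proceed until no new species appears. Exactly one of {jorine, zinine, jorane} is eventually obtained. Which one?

syline present → sylide forms (Rx 5).
pelate and sylide present → wynane forms (Rx 4).
wynane, sylide, and pelate present → selol forms (Rx 2).
selol and syline present → elmide forms (Rx 8).
selol and elmide present → zelate forms (Rx 12).
zelate present → zinine forms (Rx 6).
jorine would need elmide, jorane, and zelate (Rx 3), but jorane never forms. jorane would need jorine, syline, and elmide (Rx 9), but jorine never forms.

zinine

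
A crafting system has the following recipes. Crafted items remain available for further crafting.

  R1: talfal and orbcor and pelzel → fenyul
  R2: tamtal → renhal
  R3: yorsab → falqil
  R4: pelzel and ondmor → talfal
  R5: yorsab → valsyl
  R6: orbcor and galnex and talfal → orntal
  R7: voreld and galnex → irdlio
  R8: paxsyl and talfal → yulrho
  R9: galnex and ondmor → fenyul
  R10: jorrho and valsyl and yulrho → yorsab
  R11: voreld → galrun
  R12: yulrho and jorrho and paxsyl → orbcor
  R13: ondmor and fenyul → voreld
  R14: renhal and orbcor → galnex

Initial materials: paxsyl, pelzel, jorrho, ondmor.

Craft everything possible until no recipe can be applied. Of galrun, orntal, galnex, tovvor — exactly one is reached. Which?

galrun

Using R4, pelzel and ondmor make talfal.
paxsyl and talfal → yulrho (R8).
yulrho and jorrho and paxsyl → orbcor (R12).
Using R1, talfal, orbcor, and pelzel make fenyul.
ondmor and fenyul → voreld (R13).
Using R11, voreld makes galrun.
galnex would need renhal and orbcor (R14), but renhal is never obtained. orntal would need orbcor, galnex, and talfal (R6), but galnex is never obtained. No rule produces tovvor, and it is not given.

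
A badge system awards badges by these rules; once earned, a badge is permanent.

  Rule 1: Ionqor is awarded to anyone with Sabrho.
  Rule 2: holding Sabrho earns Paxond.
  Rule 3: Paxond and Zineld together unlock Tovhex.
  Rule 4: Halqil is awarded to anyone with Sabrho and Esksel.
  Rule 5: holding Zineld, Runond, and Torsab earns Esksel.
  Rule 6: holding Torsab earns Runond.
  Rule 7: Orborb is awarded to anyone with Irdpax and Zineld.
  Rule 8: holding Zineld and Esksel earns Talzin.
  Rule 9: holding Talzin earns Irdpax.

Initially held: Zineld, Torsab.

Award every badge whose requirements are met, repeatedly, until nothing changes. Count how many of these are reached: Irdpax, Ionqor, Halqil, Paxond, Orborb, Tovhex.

2

With Torsab, Runond is earned (Rule 6).
With Zineld, Runond, and Torsab, Esksel is earned (Rule 5).
With Zineld and Esksel, Talzin is earned (Rule 8).
With Talzin, Irdpax is earned (Rule 9).
With Irdpax and Zineld, Orborb is earned (Rule 7).
Irdpax: reached.
Ionqor would need Sabrho (Rule 1), but Sabrho is never earned.
Halqil would need Sabrho and Esksel (Rule 4), but Sabrho is never earned.
Paxond would need Sabrho (Rule 2), but Sabrho is never earned.
Orborb: reached.
Tovhex would need Paxond and Zineld (Rule 3), but Paxond is never earned.
Reached: Irdpax and Orborb — 2 of the 6.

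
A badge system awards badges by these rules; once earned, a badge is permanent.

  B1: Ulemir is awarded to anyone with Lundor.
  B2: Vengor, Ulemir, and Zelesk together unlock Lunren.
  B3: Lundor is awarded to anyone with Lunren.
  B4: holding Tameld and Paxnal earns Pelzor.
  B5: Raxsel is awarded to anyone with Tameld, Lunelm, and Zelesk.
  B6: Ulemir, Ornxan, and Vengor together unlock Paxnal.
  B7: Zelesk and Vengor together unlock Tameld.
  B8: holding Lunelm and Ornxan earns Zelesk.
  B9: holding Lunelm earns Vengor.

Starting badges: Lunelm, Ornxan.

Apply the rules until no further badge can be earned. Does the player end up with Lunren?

Lunren would need Vengor, Ulemir, and Zelesk (B2), but Ulemir is never earned.

No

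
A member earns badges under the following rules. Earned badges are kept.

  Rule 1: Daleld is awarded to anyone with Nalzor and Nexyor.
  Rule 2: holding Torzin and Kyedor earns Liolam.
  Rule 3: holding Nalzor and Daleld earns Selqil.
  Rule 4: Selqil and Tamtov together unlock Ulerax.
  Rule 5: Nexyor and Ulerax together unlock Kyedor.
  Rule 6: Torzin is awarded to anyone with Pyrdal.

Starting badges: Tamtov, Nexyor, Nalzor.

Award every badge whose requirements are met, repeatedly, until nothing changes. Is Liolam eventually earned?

No

Liolam would need Torzin and Kyedor (Rule 2), but Torzin is never earned.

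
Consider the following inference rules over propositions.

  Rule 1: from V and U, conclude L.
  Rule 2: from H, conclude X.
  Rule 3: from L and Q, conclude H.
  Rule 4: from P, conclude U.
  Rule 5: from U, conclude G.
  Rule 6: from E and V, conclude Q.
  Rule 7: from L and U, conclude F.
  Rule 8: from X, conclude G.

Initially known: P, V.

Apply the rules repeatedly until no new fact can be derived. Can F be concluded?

From P, Rule 4 gives U.
From V and U, Rule 1 gives L.
L and U hold, so F follows (Rule 7).

Yes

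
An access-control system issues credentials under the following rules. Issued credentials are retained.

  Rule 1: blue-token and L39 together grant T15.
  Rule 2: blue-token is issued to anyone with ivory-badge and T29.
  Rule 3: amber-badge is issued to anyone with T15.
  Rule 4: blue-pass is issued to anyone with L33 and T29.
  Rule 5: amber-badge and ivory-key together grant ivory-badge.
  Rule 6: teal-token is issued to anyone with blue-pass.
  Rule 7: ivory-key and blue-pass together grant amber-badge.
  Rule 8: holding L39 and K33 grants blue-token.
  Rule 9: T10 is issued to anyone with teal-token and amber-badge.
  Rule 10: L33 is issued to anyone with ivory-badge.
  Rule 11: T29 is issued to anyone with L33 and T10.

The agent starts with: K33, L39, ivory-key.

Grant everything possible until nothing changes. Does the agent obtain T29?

No

T29 would need L33 and T10 (Rule 11), but T10 is never granted.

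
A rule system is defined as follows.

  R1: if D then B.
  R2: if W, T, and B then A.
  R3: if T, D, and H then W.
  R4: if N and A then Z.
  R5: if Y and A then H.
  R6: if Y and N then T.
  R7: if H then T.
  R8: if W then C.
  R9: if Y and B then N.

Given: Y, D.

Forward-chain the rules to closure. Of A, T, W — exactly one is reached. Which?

From D, R1 gives B.
From Y and B, R9 gives N.
From Y and N, R6 gives T.
A would need W, T, and B (R2), but W is never established. W would need T, D, and H (R3), but H is never established.

T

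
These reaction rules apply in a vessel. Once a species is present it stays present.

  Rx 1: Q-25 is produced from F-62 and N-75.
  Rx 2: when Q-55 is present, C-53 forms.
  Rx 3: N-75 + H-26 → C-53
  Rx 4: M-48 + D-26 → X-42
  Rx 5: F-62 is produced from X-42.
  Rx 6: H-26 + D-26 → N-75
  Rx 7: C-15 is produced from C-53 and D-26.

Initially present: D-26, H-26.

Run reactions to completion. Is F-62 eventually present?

No

F-62 would need X-42 (Rx 5), but X-42 never forms.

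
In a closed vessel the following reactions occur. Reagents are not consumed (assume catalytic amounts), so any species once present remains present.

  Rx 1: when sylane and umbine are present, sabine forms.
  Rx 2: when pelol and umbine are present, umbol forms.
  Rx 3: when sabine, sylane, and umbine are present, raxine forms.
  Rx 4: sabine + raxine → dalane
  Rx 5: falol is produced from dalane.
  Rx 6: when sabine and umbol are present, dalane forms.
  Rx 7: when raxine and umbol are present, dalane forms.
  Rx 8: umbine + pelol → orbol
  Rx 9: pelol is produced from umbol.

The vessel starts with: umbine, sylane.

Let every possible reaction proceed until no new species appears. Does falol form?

sylane and umbine present → sabine forms (Rx 1).
sabine, sylane, and umbine present → raxine forms (Rx 3).
sabine and raxine present → dalane forms (Rx 4).
dalane present → falol forms (Rx 5).

Yes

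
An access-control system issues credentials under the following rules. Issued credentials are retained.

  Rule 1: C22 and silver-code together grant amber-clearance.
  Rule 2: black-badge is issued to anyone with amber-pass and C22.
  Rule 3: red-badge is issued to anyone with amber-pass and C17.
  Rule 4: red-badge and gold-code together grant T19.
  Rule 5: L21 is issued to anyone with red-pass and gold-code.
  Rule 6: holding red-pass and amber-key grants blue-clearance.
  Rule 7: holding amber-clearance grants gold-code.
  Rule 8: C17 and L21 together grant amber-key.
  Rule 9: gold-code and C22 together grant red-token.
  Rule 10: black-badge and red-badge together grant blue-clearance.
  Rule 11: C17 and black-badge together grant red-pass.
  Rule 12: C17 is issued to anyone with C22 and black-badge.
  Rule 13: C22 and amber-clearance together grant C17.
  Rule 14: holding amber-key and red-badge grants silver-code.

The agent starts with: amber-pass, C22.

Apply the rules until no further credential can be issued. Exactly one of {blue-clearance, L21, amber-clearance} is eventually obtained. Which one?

Holding amber-pass and C22 grants black-badge (Rule 2).
Holding C22 and black-badge grants C17 (Rule 12).
Holding amber-pass and C17 grants red-badge (Rule 3).
Holding black-badge and red-badge grants blue-clearance (Rule 10).
amber-clearance would need C22 and silver-code (Rule 1), but silver-code is never granted. L21 would need red-pass and gold-code (Rule 5), but gold-code is never granted.

blue-clearance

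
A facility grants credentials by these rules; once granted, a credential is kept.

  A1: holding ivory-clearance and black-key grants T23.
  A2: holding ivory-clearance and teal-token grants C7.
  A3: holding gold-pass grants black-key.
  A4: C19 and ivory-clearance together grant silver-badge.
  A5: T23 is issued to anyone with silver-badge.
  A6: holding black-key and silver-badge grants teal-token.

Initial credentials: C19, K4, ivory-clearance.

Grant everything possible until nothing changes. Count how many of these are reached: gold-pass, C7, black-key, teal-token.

No rule produces gold-pass, and it is not given.
C7 would need ivory-clearance and teal-token (A2), but teal-token is never granted.
black-key would need gold-pass (A3), but gold-pass is never granted.
teal-token would need black-key and silver-badge (A6), but black-key is never granted.
None of the 4 are reached.

0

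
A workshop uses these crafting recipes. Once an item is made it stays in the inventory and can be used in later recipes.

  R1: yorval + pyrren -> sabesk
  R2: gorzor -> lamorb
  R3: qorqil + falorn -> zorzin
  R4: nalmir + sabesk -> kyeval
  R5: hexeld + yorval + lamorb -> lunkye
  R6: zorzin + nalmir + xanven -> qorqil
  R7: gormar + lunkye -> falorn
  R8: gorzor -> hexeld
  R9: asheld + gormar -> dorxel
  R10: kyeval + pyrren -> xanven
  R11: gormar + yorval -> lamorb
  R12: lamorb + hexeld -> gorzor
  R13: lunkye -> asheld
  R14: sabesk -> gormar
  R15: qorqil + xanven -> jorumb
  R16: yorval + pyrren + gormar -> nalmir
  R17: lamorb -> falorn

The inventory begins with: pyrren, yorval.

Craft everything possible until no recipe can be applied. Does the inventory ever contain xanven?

Yes

yorval + pyrren -> sabesk (R1).
Using R14, sabesk makes gormar.
yorval + pyrren + gormar -> nalmir (R16).
nalmir + sabesk -> kyeval (R4).
kyeval + pyrren -> xanven (R10).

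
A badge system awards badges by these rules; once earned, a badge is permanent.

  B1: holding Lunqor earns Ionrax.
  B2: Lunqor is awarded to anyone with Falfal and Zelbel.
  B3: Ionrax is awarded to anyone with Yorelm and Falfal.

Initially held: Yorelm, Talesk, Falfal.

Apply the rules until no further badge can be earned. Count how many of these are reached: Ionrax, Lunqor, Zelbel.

1

With Yorelm and Falfal, Ionrax is earned (B3).
Ionrax: reached.
Lunqor would need Falfal and Zelbel (B2), but Zelbel is never earned.
No rule produces Zelbel, and it is not given.
Reached: Ionrax — 1 of the 3.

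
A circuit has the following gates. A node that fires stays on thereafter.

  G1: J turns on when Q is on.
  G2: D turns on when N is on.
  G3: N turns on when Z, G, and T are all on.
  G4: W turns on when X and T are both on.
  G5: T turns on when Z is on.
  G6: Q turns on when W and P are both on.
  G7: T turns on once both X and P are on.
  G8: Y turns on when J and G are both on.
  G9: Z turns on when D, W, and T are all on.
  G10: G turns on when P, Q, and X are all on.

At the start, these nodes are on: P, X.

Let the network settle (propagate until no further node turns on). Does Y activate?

Yes

G7: X and P on → T on.
G4: X and T on → W on.
W and P are on, so Q turns on (G6).
G10: P, Q, and X on → G on.
G1: Q on → J on.
J and G are on, so Y turns on (G8).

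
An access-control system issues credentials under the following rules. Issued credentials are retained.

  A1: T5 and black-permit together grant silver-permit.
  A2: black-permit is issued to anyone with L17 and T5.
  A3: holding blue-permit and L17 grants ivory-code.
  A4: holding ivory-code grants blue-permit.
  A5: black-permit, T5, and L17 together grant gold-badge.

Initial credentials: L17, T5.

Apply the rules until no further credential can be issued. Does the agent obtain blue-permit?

blue-permit would need ivory-code (A4), but ivory-code is never granted.

No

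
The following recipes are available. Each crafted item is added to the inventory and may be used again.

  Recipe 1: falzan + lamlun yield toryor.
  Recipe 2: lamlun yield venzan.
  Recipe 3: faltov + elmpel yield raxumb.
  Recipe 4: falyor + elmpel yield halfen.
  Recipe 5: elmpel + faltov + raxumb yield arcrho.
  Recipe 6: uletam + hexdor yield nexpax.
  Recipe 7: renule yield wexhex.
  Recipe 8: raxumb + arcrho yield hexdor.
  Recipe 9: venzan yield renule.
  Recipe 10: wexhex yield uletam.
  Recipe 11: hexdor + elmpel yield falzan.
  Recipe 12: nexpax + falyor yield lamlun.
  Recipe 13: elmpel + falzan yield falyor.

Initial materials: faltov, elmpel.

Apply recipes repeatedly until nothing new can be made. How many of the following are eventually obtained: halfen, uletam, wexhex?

1

Using Recipe 3, faltov and elmpel make raxumb.
elmpel + faltov + raxumb → arcrho (Recipe 5).
Using Recipe 8, raxumb and arcrho make hexdor.
hexdor + elmpel → falzan (Recipe 11).
Using Recipe 13, elmpel and falzan make falyor.
falyor + elmpel → halfen (Recipe 4).
halfen: reached.
uletam would need wexhex (Recipe 10), but wexhex is never obtained.
wexhex would need renule (Recipe 7), but renule is never obtained.
Reached: halfen — 1 of the 3.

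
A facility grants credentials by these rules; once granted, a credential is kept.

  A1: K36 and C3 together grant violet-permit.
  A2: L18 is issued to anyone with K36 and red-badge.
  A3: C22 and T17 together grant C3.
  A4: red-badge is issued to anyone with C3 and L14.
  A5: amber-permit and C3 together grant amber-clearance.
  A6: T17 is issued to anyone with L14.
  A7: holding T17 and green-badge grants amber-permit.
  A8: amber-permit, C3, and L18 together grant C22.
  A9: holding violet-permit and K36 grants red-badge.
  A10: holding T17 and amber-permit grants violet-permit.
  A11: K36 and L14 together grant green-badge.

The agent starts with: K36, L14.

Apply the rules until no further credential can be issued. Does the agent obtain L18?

Holding K36 and L14 grants green-badge (A11).
Holding L14 grants T17 (A6).
Holding T17 and green-badge grants amber-permit (A7).
Holding T17 and amber-permit grants violet-permit (A10).
Holding violet-permit and K36 grants red-badge (A9).
Holding K36 and red-badge grants L18 (A2).

Yes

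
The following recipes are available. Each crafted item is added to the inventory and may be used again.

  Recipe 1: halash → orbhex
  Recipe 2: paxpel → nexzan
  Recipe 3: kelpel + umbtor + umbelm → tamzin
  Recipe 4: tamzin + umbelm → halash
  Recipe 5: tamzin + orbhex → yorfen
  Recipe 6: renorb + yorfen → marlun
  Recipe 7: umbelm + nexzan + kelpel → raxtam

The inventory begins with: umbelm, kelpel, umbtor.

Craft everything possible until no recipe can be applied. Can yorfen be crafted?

Using Recipe 3, kelpel, umbtor, and umbelm make tamzin.
tamzin + umbelm → halash (Recipe 4).
halash → orbhex (Recipe 1).
tamzin + orbhex → yorfen (Recipe 5).

Yes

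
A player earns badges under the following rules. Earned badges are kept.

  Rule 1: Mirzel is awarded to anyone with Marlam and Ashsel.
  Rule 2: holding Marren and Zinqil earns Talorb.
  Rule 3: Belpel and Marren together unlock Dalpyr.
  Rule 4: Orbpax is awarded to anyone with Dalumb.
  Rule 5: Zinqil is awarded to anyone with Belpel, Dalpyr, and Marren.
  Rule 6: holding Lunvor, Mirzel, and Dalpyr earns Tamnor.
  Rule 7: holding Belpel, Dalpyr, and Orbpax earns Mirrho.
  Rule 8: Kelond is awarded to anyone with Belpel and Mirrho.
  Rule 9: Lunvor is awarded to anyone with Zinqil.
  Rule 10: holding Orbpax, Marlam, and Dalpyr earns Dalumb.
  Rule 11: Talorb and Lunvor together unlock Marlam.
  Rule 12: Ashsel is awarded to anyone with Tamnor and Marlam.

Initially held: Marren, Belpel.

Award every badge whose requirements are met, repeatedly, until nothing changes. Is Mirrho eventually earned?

Mirrho would need Belpel, Dalpyr, and Orbpax (Rule 7), but Orbpax is never earned.

No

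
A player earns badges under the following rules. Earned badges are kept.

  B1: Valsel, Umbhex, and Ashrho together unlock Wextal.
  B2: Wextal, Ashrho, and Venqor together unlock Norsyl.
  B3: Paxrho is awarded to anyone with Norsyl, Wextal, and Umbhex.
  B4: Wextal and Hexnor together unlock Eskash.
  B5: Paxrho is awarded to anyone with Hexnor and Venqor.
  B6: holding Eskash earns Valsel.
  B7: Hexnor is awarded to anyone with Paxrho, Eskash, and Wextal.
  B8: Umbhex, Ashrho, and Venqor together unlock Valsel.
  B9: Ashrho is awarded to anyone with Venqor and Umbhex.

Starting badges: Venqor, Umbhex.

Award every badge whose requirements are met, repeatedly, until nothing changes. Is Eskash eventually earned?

Eskash would need Wextal and Hexnor (B4), but Hexnor is never earned.

No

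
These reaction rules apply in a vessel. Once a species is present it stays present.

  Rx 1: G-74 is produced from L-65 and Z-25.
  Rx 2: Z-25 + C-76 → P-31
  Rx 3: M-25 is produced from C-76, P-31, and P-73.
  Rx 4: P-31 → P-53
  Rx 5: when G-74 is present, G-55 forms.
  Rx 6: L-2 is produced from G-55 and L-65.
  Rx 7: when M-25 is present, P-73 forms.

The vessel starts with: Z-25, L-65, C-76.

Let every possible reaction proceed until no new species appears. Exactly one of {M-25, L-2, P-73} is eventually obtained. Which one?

L-65 and Z-25 present → G-74 forms (Rx 1).
G-74 present → G-55 forms (Rx 5).
G-55 and L-65 present → L-2 forms (Rx 6).
M-25 would need C-76, P-31, and P-73 (Rx 3), but P-73 never forms. P-73 would need M-25 (Rx 7), but M-25 never forms.

L-2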